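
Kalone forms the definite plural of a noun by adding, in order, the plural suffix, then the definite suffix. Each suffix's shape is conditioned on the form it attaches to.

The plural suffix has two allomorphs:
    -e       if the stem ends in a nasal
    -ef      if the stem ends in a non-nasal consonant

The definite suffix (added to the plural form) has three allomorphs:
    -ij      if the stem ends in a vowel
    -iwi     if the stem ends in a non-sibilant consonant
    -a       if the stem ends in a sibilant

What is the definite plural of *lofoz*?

lofozefiwi

*lofoz*: final consonant = /z/, non-nasal → -ef → *lofozef*.
The plural form *lofozef* — final sound /f/ (a non-sibilant consonant) → -iwi → *lofozefiwi*.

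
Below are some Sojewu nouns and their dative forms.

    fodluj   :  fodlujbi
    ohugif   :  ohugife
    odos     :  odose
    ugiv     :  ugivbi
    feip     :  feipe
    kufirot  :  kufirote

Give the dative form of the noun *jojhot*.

Looking at the final consonant of each stem: -e when the stem ends in a voiceless consonant (*ohugif*, *odos*, *feip*, *kufirot*); -bi when the stem ends in a voiced consonant (*fodluj*, *ugiv*).
Since the final consonant of *jojhot* is /t/ (voiceless), it takes -e, giving *jojhote*.

jojhote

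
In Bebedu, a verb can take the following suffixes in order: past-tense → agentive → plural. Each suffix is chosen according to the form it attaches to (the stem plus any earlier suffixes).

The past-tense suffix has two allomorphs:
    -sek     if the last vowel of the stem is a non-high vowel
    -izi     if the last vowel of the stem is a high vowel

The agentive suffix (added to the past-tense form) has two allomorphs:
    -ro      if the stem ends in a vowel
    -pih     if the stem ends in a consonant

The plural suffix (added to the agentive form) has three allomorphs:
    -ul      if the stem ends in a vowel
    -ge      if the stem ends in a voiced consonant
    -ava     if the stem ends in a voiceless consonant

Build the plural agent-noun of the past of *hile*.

Since the last vowel of *hile* is /e/ (a non-high vowel), it takes -sek, giving *hilesek*.
The past-tense form *hilesek*: final sound = /k/, a consonant → -pih → *hilesekpih*.
The agentive form *hilesekpih* — final sound /h/ (a voiceless consonant) → -ava → *hilesekpihava*.

hilesekpihava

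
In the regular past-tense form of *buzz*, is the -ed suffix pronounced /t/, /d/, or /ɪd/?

The stem *buzz* ends in a voiced sound other than /d/.
The -ed suffix is realized as /ɪd/ after /t, d/; as /t/ after other voiceless consonants; and as /d/ after other voiced sounds.
So -ed on *buzz* is pronounced /d/.

/d/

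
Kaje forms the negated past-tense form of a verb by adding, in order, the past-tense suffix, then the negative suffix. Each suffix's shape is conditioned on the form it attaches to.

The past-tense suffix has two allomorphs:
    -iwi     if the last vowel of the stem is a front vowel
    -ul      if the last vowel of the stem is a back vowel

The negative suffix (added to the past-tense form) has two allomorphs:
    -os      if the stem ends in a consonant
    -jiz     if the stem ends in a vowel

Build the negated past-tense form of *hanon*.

The last vowel of *hanon* is /o/, which is a back vowel, so the past-tense suffix is -ul, giving *hanonul*.
Since the final sound of the past-tense form *hanonul* is /l/ (a consonant), it takes -os, giving *hanonulos*.

hanonulos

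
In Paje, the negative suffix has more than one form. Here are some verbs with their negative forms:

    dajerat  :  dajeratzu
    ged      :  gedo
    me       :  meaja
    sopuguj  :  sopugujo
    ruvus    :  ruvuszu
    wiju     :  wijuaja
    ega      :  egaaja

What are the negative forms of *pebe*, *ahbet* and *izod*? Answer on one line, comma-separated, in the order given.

The suffix is conditioned by the final sound: -zu when the stem ends in a voiceless consonant (*dajerat*, *ruvus*); -o when the stem ends in a voiced consonant (*ged*, *sopuguj*); -aja when the stem ends in a vowel (*me*, *wiju*, *ega*).
*pebe*: final sound = /e/, a vowel → -aja → *pebeaja*.
The final sound of *ahbet* is /t/, which is a voiceless consonant, so the suffix is -zu, giving *ahbetzu*.
The final sound of *izod* is /d/, which is a voiced consonant, so the suffix is -o, giving *izodo*.

pebeaja, ahbetzu, izodo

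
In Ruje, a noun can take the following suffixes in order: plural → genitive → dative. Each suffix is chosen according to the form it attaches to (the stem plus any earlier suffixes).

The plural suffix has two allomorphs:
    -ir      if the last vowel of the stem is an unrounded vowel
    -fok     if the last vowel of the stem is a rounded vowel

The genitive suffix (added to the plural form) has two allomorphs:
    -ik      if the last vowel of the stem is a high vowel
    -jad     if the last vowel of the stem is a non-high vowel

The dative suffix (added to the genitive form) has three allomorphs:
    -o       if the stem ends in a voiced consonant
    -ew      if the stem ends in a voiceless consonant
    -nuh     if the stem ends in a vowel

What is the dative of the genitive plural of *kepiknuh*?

Since the last vowel of *kepiknuh* is /u/ (a rounded vowel), it takes -fok, giving *kepiknuhfok*.
The plural form *kepiknuhfok* — last vowel /o/ (a non-high vowel) → -jad → *kepiknuhfokjad*.
The final sound of the genitive form *kepiknuhfokjad* is /d/, which is a voiced consonant, so the dative suffix is -o, giving *kepiknuhfokjado*.

kepiknuhfokjado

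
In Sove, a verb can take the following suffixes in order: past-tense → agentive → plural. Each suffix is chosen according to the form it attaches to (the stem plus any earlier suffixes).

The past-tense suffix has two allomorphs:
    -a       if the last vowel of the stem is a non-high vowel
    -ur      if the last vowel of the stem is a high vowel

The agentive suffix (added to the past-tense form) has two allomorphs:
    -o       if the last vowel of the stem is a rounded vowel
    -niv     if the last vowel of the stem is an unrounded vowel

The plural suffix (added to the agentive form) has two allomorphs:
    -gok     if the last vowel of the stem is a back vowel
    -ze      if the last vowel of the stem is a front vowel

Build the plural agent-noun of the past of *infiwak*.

infiwakanivze

*infiwak*: last vowel = /a/, a non-high vowel → -a → *infiwaka*.
Since the last vowel of the past-tense form *infiwaka* is /a/ (an unrounded vowel), it takes -niv, giving *infiwakaniv*.
Since the last vowel of the agentive form *infiwakaniv* is /i/ (a front vowel), it takes -ze, giving *infiwakanivze*.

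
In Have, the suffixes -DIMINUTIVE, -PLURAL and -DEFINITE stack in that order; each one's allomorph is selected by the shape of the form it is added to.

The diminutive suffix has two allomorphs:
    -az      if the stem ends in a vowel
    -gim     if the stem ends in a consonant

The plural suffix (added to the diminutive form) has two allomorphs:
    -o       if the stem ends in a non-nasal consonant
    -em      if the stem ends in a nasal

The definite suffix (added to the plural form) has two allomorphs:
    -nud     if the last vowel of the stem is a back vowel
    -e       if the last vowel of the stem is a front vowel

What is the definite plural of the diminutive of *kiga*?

kigaazonud

Since the final sound of *kiga* is /a/ (a vowel), it takes -az, giving *kigaaz*.
The final consonant of the diminutive form *kigaaz* is /z/, which is non-nasal, so the plural suffix is -o, giving *kigaazo*.
Since the last vowel of the plural form *kigaazo* is /o/ (a back vowel), it takes -nud, giving *kigaazonud*.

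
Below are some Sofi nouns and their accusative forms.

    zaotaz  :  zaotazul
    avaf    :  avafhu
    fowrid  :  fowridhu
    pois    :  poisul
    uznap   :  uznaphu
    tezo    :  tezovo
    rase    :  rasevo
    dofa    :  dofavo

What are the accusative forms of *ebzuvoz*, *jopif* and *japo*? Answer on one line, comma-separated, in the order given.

The pattern is sibilance of the final sound: -ul when the stem ends in a sibilant (*zaotaz*, *pois*); -hu when the stem ends in a non-sibilant consonant (*avaf*, *fowrid*, *uznap*); -vo when the stem ends in a vowel (*tezo*, *rase*, *dofa*).
Since the final sound of *ebzuvoz* is /z/ (a sibilant), it takes -ul, giving *ebzuvozul*.
Since the final sound of *jopif* is /f/ (a non-sibilant consonant), it takes -hu, giving *jopifhu*.
*japo*: final sound = /o/, a vowel → -vo → *japovo*.

ebzuvozul, jopifhu, japovo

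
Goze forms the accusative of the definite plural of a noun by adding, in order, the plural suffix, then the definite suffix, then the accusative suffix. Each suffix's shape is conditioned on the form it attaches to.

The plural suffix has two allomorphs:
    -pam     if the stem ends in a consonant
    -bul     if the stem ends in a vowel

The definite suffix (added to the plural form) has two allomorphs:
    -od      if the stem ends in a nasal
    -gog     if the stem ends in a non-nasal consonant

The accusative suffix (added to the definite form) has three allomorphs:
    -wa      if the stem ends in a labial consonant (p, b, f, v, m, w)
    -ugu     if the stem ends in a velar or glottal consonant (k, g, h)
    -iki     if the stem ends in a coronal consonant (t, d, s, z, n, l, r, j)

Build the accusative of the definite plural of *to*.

*to* — final sound /o/ (a vowel) → -bul → *tobul*.
The final consonant of the plural form *tobul* is /l/, which is non-nasal, so the definite suffix is -gog, giving *tobulgog*.
Since the final consonant of the definite form *tobulgog* is /g/ (velar/glottal), it takes -ugu, giving *tobulgogugu*.

tobulgogugu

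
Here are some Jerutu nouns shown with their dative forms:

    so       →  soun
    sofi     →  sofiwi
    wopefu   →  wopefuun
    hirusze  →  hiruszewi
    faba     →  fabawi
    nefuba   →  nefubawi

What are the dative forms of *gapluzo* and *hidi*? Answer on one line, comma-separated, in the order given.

gapluzoun, hidiwi

The suffix is conditioned by the last vowel: -un when the last vowel of the stem is a rounded vowel (*so*, *wopefu*); -wi when the last vowel of the stem is an unrounded vowel (*sofi*, *hirusze*, *faba*, *nefuba*).
*gapluzo* — last vowel /o/ (a rounded vowel) → -un → *gapluzoun*.
Since the last vowel of *hidi* is /i/ (an unrounded vowel), it takes -wi, giving *hidiwi*.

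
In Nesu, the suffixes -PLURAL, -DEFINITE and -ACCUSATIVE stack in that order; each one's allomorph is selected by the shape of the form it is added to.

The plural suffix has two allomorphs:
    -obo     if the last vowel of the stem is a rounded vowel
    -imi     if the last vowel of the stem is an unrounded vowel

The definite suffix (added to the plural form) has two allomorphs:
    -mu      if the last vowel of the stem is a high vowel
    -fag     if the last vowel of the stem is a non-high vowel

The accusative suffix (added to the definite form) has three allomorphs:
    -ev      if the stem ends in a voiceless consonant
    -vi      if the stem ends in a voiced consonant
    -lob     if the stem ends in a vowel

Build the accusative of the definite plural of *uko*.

ukoobofagvi

The last vowel of *uko* is /o/, which is a rounded vowel, so the plural suffix is -obo, giving *ukoobo*.
The plural form *ukoobo* — last vowel /o/ (a non-high vowel) → -fag → *ukoobofag*.
Since the final sound of the definite form *ukoobofag* is /g/ (a voiced consonant), it takes -vi, giving *ukoobofagvi*.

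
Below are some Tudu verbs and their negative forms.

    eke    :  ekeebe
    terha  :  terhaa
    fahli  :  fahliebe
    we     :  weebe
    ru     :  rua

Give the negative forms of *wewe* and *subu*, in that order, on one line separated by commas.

weweebe, subua

The pattern is front/back vowel harmony: -ebe when the last vowel of the stem is a front vowel (*eke*, *fahli*, *we*); -a when the last vowel of the stem is a back vowel (*terha*, *ru*).
*wewe* — last vowel /e/ (a front vowel) → -ebe → *weweebe*.
*subu* — last vowel /u/ (a back vowel) → -a → *subua*.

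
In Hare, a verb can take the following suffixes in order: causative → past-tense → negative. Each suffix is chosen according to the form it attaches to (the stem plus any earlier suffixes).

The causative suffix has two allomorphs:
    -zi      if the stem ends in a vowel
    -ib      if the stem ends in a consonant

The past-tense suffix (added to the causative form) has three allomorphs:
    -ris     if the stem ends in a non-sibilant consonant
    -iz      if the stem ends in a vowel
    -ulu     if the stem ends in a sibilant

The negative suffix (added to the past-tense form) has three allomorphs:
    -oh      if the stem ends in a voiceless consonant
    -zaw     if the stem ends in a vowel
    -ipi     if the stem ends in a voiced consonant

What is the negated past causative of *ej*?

ejibrisoh

The final sound of *ej* is /j/, which is a consonant, so the causative suffix is -ib, giving *ejib*.
The causative form *ejib*: final sound = /b/, a non-sibilant consonant → -ris → *ejibris*.
The past-tense form *ejibris* — final sound /s/ (a voiceless consonant) → -oh → *ejibrisoh*.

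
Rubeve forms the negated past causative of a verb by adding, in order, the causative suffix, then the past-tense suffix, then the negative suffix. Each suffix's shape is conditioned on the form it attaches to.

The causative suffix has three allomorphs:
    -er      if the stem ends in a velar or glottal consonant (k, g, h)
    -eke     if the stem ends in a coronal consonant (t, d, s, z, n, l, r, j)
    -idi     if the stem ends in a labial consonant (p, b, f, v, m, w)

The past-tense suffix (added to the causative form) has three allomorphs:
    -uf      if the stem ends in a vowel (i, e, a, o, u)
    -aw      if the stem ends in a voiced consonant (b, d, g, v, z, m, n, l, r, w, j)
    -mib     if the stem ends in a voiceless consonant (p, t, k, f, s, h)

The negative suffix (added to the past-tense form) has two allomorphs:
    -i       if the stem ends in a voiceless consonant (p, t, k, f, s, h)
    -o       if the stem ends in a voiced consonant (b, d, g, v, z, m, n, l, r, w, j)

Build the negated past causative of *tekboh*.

tekboherawo

*tekboh* — final consonant /h/ (velar/glottal) → -er → *tekboher*.
The causative form *tekboher*: final sound = /r/, a voiced consonant → -aw → *tekboheraw*.
Since the final consonant of the past-tense form *tekboheraw* is /w/ (voiced), it takes -o, giving *tekboherawo*.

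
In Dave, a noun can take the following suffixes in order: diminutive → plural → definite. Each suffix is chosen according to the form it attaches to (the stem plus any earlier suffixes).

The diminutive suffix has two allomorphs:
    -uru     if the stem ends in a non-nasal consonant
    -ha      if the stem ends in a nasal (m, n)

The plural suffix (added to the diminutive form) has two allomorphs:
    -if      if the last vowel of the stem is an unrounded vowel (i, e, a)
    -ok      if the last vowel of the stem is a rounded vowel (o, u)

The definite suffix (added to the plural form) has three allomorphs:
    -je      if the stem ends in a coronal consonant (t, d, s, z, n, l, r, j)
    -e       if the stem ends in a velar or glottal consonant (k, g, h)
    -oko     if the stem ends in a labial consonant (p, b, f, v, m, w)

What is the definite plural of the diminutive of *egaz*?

The final consonant of *egaz* is /z/, which is non-nasal, so the diminutive suffix is -uru, giving *egazuru*.
Since the last vowel of the diminutive form *egazuru* is /u/ (a rounded vowel), it takes -ok, giving *egazuruok*.
Since the final consonant of the plural form *egazuruok* is /k/ (velar/glottal), it takes -e, giving *egazuruoke*.

egazuruoke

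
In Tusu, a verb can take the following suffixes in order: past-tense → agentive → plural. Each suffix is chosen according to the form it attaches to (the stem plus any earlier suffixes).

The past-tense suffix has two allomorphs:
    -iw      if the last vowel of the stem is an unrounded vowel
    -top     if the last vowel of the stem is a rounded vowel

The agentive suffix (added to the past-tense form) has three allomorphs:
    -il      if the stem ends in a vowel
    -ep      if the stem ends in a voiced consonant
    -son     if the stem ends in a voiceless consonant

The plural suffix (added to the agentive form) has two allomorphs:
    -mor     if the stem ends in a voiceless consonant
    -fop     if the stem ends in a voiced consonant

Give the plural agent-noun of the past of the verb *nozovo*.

Since the last vowel of *nozovo* is /o/ (a rounded vowel), it takes -top, giving *nozovotop*.
The past-tense form *nozovotop* — final sound /p/ (a voiceless consonant) → -son → *nozovotopson*.
The agentive form *nozovotopson* — final consonant /n/ (voiced) → -fop → *nozovotopsonfop*.

nozovotopsonfop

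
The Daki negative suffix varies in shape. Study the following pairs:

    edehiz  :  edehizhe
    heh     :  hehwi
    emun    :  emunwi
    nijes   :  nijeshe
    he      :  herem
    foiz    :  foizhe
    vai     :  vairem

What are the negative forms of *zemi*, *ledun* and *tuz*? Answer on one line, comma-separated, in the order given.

The alternation tracks the final sound of the stem — -he when the stem ends in a sibilant (*edehiz*, *nijes*, *foiz*); -wi when the stem ends in a non-sibilant consonant (*heh*, *emun*); -rem when the stem ends in a vowel (*he*, *vai*).
*zemi* — final sound /i/ (a vowel) → -rem → *zemirem*.
The final sound of *ledun* is /n/, which is a non-sibilant consonant, so the suffix is -wi, giving *ledunwi*.
*tuz* — final sound /z/ (a sibilant) → -he → *tuzhe*.

zemirem, ledunwi, tuzhe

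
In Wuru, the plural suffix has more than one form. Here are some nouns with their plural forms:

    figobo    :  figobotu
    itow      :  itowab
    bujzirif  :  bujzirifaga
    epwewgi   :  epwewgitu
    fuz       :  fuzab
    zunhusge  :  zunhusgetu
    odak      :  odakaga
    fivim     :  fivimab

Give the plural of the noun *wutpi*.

The pattern is voicing of the final sound: -aga when the stem ends in a voiceless consonant (*bujzirif*, *odak*); -ab when the stem ends in a voiced consonant (*itow*, *fuz*, *fivim*); -tu when the stem ends in a vowel (*figobo*, *epwewgi*, *zunhusge*).
Since the final sound of *wutpi* is /i/ (a vowel), it takes -tu, giving *wutpitu*.

wutpitu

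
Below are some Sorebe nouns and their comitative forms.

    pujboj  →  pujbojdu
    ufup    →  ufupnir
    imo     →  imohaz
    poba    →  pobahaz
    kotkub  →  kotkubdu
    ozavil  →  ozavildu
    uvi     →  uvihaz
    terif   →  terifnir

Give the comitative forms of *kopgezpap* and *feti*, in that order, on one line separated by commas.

The pattern is voicing of the final sound: -nir when the stem ends in a voiceless consonant (*ufup*, *terif*); -du when the stem ends in a voiced consonant (*pujboj*, *kotkub*, *ozavil*); -haz when the stem ends in a vowel (*imo*, *poba*, *uvi*).
The final sound of *kopgezpap* is /p/, which is a voiceless consonant, so the suffix is -nir, giving *kopgezpapnir*.
The final sound of *feti* is /i/, which is a vowel, so the suffix is -haz, giving *fetihaz*.

kopgezpapnir, fetihaz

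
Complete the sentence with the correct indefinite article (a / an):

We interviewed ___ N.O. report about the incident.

The indefinite article is chosen by the initial *sound* of the following word, not its spelling.
The initialism *N.O.* is read letter by letter; the first letter, N, is pronounced /ɛn/, which begins with a vowel sound.
So the article is *an*: We interviewed an N.O. report about the incident.

an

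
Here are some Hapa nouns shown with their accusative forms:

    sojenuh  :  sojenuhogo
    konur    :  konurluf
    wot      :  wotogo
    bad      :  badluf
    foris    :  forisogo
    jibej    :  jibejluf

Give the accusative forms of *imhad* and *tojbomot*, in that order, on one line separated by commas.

imhadluf, tojbomotogo

Looking at the final consonant of each stem: -ogo when the stem ends in a voiceless consonant (*sojenuh*, *wot*, *foris*); -luf when the stem ends in a voiced consonant (*konur*, *bad*, *jibej*).
*imhad* — final consonant /d/ (voiced) → -luf → *imhadluf*.
Since the final consonant of *tojbomot* is /t/ (voiceless), it takes -ogo, giving *tojbomotogo*.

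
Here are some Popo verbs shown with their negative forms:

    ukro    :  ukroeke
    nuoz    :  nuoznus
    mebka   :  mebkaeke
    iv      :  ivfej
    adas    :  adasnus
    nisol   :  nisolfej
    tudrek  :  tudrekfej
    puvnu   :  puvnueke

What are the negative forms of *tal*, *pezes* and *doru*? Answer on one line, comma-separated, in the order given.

Looking at the final sound of each stem: -nus when the stem ends in a sibilant (*nuoz*, *adas*); -fej when the stem ends in a non-sibilant consonant (*iv*, *nisol*, *tudrek*); -eke when the stem ends in a vowel (*ukro*, *mebka*, *puvnu*).
*tal*: final sound = /l/, a non-sibilant consonant → -fej → *talfej*.
The final sound of *pezes* is /s/, which is a sibilant, so the suffix is -nus, giving *pezesnus*.
*doru*: final sound = /u/, a vowel → -eke → *dorueke*.

talfej, pezesnus, dorueke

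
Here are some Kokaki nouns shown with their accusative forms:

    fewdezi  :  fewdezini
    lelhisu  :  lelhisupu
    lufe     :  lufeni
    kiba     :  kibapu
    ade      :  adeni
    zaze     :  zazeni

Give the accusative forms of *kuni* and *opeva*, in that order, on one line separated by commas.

The pattern is front/back vowel harmony: -ni when the last vowel of the stem is a front vowel (*fewdezi*, *lufe*, *ade*, *zaze*); -pu when the last vowel of the stem is a back vowel (*lelhisu*, *kiba*).
*kuni* — last vowel /i/ (a front vowel) → -ni → *kunini*.
*opeva*: last vowel = /a/, a back vowel → -pu → *opevapu*.

kunini, opevapu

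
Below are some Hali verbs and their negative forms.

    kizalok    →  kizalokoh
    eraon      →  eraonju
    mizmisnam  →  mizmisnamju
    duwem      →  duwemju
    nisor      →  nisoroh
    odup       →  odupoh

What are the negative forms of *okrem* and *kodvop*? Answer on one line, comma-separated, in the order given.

The alternation tracks the final consonant of the stem — -ju when the stem ends in a nasal (*eraon*, *mizmisnam*, *duwem*); -oh when the stem ends in a non-nasal consonant (*kizalok*, *nisor*, *odup*).
The final consonant of *okrem* is /m/, which is a nasal, so the suffix is -ju, giving *okremju*.
*kodvop*: final consonant = /p/, non-nasal → -oh → *kodvopoh*.

okremju, kodvopoh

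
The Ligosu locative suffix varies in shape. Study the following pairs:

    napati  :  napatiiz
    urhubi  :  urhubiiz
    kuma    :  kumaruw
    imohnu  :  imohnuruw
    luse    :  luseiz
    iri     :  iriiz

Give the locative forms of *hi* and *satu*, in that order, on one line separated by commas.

Looking at the last vowel of each stem: -iz when the last vowel of the stem is a front vowel (*napati*, *urhubi*, *luse*, *iri*); -ruw when the last vowel of the stem is a back vowel (*kuma*, *imohnu*).
The last vowel of *hi* is /i/, which is a front vowel, so the suffix is -iz, giving *hiiz*.
The last vowel of *satu* is /u/, which is a back vowel, so the suffix is -ruw, giving *saturuw*.

hiiz, saturuw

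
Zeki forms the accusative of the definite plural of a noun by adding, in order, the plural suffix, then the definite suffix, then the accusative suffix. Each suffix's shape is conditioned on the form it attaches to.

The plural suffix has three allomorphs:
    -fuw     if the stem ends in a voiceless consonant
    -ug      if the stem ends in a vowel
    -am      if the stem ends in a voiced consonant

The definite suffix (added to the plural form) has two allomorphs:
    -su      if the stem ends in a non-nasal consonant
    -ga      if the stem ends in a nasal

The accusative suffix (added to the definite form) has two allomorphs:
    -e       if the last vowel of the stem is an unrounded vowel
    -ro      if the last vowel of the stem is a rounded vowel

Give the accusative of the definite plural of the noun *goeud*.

goeudamgae

*goeud*: final sound = /d/, a voiced consonant → -am → *goeudam*.
Since the final consonant of the plural form *goeudam* is /m/ (a nasal), it takes -ga, giving *goeudamga*.
The definite form *goeudamga*: last vowel = /a/, an unrounded vowel → -e → *goeudamgae*.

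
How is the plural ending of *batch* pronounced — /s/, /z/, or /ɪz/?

/ɪz/

The stem *batch* ends in a sibilant (/s, z, ʃ, ʒ, tʃ, dʒ/).
The plural suffix surfaces as /ɪz/ after sibilants, /s/ after other voiceless consonants, and /z/ after other voiced sounds.
So the plural -s on *batch* is pronounced /ɪz/.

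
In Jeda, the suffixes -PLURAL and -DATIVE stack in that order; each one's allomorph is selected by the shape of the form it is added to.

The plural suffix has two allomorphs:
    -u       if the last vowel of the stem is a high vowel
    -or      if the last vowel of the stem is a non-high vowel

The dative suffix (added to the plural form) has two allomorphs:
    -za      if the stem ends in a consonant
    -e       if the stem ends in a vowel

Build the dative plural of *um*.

umue

*um*: last vowel = /u/, a high vowel → -u → *umu*.
Since the final sound of the plural form *umu* is /u/ (a vowel), it takes -e, giving *umue*.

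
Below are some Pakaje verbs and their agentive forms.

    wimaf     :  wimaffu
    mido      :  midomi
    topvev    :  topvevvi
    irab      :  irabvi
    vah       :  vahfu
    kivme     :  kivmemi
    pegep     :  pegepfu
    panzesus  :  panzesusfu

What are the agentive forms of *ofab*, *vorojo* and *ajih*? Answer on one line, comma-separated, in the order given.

The alternation tracks the final sound of the stem — -fu when the stem ends in a voiceless consonant (*wimaf*, *vah*, *pegep*, *panzesus*); -vi when the stem ends in a voiced consonant (*topvev*, *irab*); -mi when the stem ends in a vowel (*mido*, *kivme*).
Since the final sound of *ofab* is /b/ (a voiced consonant), it takes -vi, giving *ofabvi*.
*vorojo*: final sound = /o/, a vowel → -mi → *vorojomi*.
*ajih* — final sound /h/ (a voiceless consonant) → -fu → *ajihfu*.

ofabvi, vorojomi, ajihfu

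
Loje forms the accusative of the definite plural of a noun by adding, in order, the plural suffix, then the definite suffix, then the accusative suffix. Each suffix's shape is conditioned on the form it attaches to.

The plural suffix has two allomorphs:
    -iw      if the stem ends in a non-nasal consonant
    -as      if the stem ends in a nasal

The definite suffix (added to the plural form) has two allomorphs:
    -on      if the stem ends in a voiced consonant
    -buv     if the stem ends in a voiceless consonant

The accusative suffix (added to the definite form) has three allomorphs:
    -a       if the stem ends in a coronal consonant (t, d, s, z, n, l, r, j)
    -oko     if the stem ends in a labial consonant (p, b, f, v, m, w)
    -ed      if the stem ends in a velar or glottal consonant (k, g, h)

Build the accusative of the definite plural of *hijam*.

*hijam* — final consonant /m/ (a nasal) → -as → *hijamas*.
Since the final consonant of the plural form *hijamas* is /s/ (voiceless), it takes -buv, giving *hijamasbuv*.
The definite form *hijamasbuv*: final consonant = /v/, labial → -oko → *hijamasbuvoko*.

hijamasbuvoko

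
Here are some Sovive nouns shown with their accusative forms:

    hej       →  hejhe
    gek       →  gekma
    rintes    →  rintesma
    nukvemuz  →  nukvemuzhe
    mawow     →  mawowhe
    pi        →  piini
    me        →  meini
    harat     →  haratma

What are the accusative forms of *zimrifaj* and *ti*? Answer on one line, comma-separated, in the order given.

Looking at the final sound of each stem: -ma when the stem ends in a voiceless consonant (*gek*, *rintes*, *harat*); -he when the stem ends in a voiced consonant (*hej*, *nukvemuz*, *mawow*); -ini when the stem ends in a vowel (*pi*, *me*).
The final sound of *zimrifaj* is /j/, which is a voiced consonant, so the suffix is -he, giving *zimrifajhe*.
The final sound of *ti* is /i/, which is a vowel, so the suffix is -ini, giving *tiini*.

zimrifajhe, tiini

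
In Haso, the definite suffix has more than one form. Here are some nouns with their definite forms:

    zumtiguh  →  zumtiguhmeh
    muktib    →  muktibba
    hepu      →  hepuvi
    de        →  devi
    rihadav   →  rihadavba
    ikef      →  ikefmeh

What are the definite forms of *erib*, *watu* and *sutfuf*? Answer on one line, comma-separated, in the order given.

eribba, watuvi, sutfufmeh

The alternation tracks the final sound of the stem — -meh when the stem ends in a voiceless consonant (*zumtiguh*, *ikef*); -ba when the stem ends in a voiced consonant (*muktib*, *rihadav*); -vi when the stem ends in a vowel (*hepu*, *de*).
Since the final sound of *erib* is /b/ (a voiced consonant), it takes -ba, giving *eribba*.
The final sound of *watu* is /u/, which is a vowel, so the suffix is -vi, giving *watuvi*.
*sutfuf*: final sound = /f/, a voiceless consonant → -meh → *sutfufmeh*.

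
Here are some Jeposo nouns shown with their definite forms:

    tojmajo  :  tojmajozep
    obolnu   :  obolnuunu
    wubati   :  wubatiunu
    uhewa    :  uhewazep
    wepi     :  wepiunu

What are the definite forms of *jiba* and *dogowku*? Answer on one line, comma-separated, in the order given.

jibazep, dogowkuunu

Looking at the last vowel of each stem: -unu when the last vowel of the stem is a high vowel (*obolnu*, *wubati*, *wepi*); -zep when the last vowel of the stem is a non-high vowel (*tojmajo*, *uhewa*).
*jiba*: last vowel = /a/, a non-high vowel → -zep → *jibazep*.
*dogowku*: last vowel = /u/, a high vowel → -unu → *dogowkuunu*.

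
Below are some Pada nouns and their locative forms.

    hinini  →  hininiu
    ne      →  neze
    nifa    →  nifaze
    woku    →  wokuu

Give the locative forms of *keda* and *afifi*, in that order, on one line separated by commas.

kedaze, afifiu

The alternation tracks the last vowel of the stem — -u when the last vowel of the stem is a high vowel (*hinini*, *woku*); -ze when the last vowel of the stem is a non-high vowel (*ne*, *nifa*).
*keda* — last vowel /a/ (a non-high vowel) → -ze → *kedaze*.
*afifi* — last vowel /i/ (a high vowel) → -u → *afifiu*.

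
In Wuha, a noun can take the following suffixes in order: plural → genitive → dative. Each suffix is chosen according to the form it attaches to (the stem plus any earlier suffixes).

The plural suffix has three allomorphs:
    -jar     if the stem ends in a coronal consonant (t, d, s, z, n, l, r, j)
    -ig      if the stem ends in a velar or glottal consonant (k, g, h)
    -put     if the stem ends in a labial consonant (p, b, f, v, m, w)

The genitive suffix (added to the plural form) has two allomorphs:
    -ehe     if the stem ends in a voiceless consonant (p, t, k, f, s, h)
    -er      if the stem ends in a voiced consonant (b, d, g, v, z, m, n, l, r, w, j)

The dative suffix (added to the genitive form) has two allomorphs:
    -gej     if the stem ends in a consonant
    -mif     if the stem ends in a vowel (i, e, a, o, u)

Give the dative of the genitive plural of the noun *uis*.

*uis*: final consonant = /s/, coronal → -jar → *uisjar*.
The plural form *uisjar*: final consonant = /r/, voiced → -er → *uisjarer*.
The final sound of the genitive form *uisjarer* is /r/, which is a consonant, so the dative suffix is -gej, giving *uisjarergej*.

uisjarergej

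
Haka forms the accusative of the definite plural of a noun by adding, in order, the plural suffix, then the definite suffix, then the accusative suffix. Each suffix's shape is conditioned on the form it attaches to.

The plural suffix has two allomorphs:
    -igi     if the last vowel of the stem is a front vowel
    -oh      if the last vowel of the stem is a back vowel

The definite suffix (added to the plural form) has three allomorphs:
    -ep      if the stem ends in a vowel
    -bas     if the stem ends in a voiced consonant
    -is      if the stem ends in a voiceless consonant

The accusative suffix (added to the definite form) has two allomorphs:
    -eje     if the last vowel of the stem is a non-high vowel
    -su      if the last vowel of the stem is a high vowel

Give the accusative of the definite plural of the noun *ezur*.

Since the last vowel of *ezur* is /u/ (a back vowel), it takes -oh, giving *ezuroh*.
The final sound of the plural form *ezuroh* is /h/, which is a voiceless consonant, so the definite suffix is -is, giving *ezurohis*.
The definite form *ezurohis*: last vowel = /i/, a high vowel → -su → *ezurohissu*.

ezurohissu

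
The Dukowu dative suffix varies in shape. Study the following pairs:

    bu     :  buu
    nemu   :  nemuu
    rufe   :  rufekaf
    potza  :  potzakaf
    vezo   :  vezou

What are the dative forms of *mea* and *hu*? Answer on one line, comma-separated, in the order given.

meakaf, huu

The suffix is conditioned by the last vowel: -u when the last vowel of the stem is a rounded vowel (*bu*, *nemu*, *vezo*); -kaf when the last vowel of the stem is an unrounded vowel (*rufe*, *potza*).
Since the last vowel of *mea* is /a/ (an unrounded vowel), it takes -kaf, giving *meakaf*.
*hu* — last vowel /u/ (a rounded vowel) → -u → *huu*.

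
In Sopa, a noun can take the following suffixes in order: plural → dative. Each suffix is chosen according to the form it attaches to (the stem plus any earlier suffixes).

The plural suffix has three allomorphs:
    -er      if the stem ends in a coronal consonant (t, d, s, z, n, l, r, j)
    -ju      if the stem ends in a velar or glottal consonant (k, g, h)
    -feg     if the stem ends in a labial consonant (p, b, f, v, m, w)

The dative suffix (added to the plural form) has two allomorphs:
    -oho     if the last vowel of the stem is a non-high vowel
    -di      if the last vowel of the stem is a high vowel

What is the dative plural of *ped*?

Since the final consonant of *ped* is /d/ (coronal), it takes -er, giving *peder*.
Since the last vowel of the plural form *peder* is /e/ (a non-high vowel), it takes -oho, giving *pederoho*.

pederoho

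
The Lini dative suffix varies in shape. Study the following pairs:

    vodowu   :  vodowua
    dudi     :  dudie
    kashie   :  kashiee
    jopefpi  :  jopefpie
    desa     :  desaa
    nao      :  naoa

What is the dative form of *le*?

The suffix is conditioned by the last vowel: -e when the last vowel of the stem is a front vowel (*dudi*, *kashie*, *jopefpi*); -a when the last vowel of the stem is a back vowel (*vodowu*, *desa*, *nao*).
The last vowel of *le* is /e/, which is a front vowel, so the suffix is -e, giving *lee*.

lee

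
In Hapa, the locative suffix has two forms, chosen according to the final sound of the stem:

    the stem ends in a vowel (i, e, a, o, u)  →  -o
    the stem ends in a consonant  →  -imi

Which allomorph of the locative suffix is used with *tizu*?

Since the final sound of *tizu* is /u/ (a vowel), it takes -o.

-o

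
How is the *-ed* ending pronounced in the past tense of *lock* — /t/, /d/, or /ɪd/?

The stem *lock* ends in a voiceless consonant other than /t/.
The -ed suffix is realized as /ɪd/ after /t, d/; as /t/ after other voiceless consonants; and as /d/ after other voiced sounds.
So -ed on *lock* is pronounced /t/.

/t/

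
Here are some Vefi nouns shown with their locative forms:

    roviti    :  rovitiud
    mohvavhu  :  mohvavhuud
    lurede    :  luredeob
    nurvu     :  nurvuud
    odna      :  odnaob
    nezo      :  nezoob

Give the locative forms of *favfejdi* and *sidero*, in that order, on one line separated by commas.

Looking at the last vowel of each stem: -ud when the last vowel of the stem is a high vowel (*roviti*, *mohvavhu*, *nurvu*); -ob when the last vowel of the stem is a non-high vowel (*lurede*, *odna*, *nezo*).
*favfejdi*: last vowel = /i/, a high vowel → -ud → *favfejdiud*.
The last vowel of *sidero* is /o/, which is a non-high vowel, so the suffix is -ob, giving *sideroob*.

favfejdiud, sideroob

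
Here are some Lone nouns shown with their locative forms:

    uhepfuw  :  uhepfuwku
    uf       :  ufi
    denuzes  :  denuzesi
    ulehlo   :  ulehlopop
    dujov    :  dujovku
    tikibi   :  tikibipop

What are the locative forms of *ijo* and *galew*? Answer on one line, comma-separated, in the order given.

Looking at the final sound of each stem: -i when the stem ends in a voiceless consonant (*uf*, *denuzes*); -ku when the stem ends in a voiced consonant (*uhepfuw*, *dujov*); -pop when the stem ends in a vowel (*ulehlo*, *tikibi*).
Since the final sound of *ijo* is /o/ (a vowel), it takes -pop, giving *ijopop*.
*galew* — final sound /w/ (a voiced consonant) → -ku → *galewku*.

ijopop, galewku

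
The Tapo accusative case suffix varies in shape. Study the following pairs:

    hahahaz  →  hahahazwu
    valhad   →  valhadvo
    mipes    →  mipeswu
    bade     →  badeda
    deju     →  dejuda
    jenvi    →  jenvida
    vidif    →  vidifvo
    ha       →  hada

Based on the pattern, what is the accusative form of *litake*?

The alternation tracks the final sound of the stem — -wu when the stem ends in a sibilant (*hahahaz*, *mipes*); -vo when the stem ends in a non-sibilant consonant (*valhad*, *vidif*); -da when the stem ends in a vowel (*bade*, *deju*, *jenvi*, *ha*).
*litake*: final sound = /e/, a vowel → -da → *litakeda*.

litakeda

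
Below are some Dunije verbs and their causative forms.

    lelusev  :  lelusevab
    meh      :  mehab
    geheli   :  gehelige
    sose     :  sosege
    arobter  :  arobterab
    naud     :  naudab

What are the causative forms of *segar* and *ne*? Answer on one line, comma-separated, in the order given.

segarab, nege

The suffix is conditioned by the final sound: -ab when the stem ends in a consonant (*lelusev*, *meh*, *arobter*, *naud*); -ge when the stem ends in a vowel (*geheli*, *sose*).
*segar*: final sound = /r/, a consonant → -ab → *segarab*.
Since the final sound of *ne* is /e/ (a vowel), it takes -ge, giving *nege*.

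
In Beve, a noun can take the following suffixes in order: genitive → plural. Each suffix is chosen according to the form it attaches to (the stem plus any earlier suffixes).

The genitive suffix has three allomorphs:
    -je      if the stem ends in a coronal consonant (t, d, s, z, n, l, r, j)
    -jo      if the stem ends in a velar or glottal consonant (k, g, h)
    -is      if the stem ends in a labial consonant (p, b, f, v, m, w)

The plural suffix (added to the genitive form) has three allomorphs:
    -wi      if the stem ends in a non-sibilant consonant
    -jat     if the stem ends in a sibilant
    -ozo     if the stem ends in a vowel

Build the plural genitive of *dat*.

datjeozo

*dat*: final consonant = /t/, coronal → -je → *datje*.
Since the final sound of the genitive form *datje* is /e/ (a vowel), it takes -ozo, giving *datjeozo*.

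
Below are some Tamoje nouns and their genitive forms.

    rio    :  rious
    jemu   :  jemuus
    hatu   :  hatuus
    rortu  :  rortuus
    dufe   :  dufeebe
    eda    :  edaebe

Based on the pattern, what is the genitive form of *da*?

The suffix is conditioned by the last vowel: -us when the last vowel of the stem is a rounded vowel (*rio*, *jemu*, *hatu*, *rortu*); -ebe when the last vowel of the stem is an unrounded vowel (*dufe*, *eda*).
Since the last vowel of *da* is /a/ (an unrounded vowel), it takes -ebe, giving *daebe*.

daebe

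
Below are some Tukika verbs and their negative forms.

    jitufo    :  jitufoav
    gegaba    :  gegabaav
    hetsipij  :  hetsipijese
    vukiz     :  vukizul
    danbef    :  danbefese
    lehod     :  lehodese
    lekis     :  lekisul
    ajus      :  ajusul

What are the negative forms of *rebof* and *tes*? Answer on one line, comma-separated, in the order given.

rebofese, tesul

The pattern is sibilance of the final sound: -ul when the stem ends in a sibilant (*vukiz*, *lekis*, *ajus*); -ese when the stem ends in a non-sibilant consonant (*hetsipij*, *danbef*, *lehod*); -av when the stem ends in a vowel (*jitufo*, *gegaba*).
Since the final sound of *rebof* is /f/ (a non-sibilant consonant), it takes -ese, giving *rebofese*.
Since the final sound of *tes* is /s/ (a sibilant), it takes -ul, giving *tesul*.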